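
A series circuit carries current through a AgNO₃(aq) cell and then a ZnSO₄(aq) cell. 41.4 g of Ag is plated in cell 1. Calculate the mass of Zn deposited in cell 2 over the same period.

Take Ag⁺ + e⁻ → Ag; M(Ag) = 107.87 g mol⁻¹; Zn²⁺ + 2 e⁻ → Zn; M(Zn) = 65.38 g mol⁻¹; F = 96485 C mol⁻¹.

n(Ag) = 41.4 / 107.87 = 0.3838 mol.
Since Ag⁺ + e⁻ → Ag, n(e⁻) passed = 1 × 0.3838 = 0.3838 mol.
Cells in series carry the same charge, so the same 0.3838 mol of electrons passes through cell 2.
Zn²⁺ + 2 e⁻ → Zn, so n(Zn) = 0.3838 / 2 = 0.1919 mol.
m(Zn) = 0.1919 × 65.38 = 12.5 g.

12.5 g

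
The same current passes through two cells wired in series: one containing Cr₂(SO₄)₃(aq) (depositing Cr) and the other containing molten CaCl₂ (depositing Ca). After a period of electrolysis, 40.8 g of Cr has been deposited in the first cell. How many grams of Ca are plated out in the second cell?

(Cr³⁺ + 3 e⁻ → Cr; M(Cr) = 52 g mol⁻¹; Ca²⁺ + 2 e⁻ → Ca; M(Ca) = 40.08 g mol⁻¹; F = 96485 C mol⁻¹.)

47.2 g

n(Cr) = 40.8 / 52 = 0.7846 mol.
Since Cr³⁺ + 3 e⁻ → Cr, n(e⁻) passed = 3 × 0.7846 = 2.354 mol.
Cells in series carry the same charge, so the same 2.354 mol of electrons passes through cell 2.
Ca²⁺ + 2 e⁻ → Ca, so n(Ca) = 2.354 / 2 = 1.177 mol.
m(Ca) = 1.177 × 40.08 = 47.2 g.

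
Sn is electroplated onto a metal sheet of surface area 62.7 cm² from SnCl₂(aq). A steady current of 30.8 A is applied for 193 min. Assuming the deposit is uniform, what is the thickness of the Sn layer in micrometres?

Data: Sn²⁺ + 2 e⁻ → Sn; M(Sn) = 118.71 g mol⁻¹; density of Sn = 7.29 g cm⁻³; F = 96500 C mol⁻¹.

Q = I·t = 30.80 × 11580 = 356700 C; n(e⁻) = 3.696 mol.
n(Sn) = n(e⁻)/2 = 1.848 mol, so m = 1.848 × 118.71 = 219.4 g.
Volume = m/ρ = 219.4 / 7.29 = 30.09 cm³.
Thickness = V/A = 30.09 / 62.7 = 0.480 cm = 4800 μm.

4800 μm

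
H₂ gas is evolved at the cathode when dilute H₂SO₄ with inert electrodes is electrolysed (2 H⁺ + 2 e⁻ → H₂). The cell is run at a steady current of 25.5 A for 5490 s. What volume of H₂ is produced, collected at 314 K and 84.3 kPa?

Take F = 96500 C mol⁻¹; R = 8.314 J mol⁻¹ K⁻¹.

22.5 L

Q = I·t = 25.50 A × 5490.0 s = 140000 C.
n(e⁻) = Q/F = 140000 / 96500 = 1.451 mol.
2 electrons are transferred per H₂ molecule, so n(H₂) = 1.451 / 2 = 0.7254 mol.
V = nRT/P = (0.7254 × 8.314 × 314) / (84.3 × 10³ Pa) = 0.0225 m³ = 22.5 L.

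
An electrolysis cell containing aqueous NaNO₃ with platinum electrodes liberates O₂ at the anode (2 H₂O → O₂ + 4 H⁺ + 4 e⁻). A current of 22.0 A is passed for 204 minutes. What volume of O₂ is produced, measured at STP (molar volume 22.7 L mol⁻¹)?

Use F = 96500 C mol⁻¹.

15.8 L

Q = I·t = 22.00 A × 12240 s = 269300 C.
n(e⁻) = Q/F = 269300 / 96500 = 2.790 mol.
4 electrons are transferred per O₂ molecule, so n(O₂) = 2.790 / 4 = 0.6976 mol.
V = n × V_m = 0.6976 × 22.7 = 15.8 L.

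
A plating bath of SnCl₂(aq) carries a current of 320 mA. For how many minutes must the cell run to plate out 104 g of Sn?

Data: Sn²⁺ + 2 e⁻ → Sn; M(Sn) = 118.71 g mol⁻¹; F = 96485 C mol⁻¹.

n(Sn) = m/M = 104 / 118.71 = 0.8761 mol.
Each Sn atom requires 2 electrons, so n(e⁻) = 2 × 0.8761 = 1.752 mol.
Q = n(e⁻)·F = 1.752 × 96485 = 169100 C.
t = Q/I = 169100 / 0.3200 A = 528300 s = 8810 min.

8810 min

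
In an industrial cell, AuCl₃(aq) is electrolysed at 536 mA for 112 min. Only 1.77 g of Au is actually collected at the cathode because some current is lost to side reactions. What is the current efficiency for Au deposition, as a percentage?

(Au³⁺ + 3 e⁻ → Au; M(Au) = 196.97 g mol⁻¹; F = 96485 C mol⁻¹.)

Q = I·t = 0.5360 × 6720.0 = 3602 C; n(e⁻) = 3602/96485 = 0.03733 mol.
Theoretical n(Au) = n(e⁻)/3 = 0.01244 mol, i.e. m_theo = 0.01244 × 196.97 = 2.451 g.
Efficiency = m_actual / m_theo = 1.77 / 2.451 = 72.2 %.

72.2 %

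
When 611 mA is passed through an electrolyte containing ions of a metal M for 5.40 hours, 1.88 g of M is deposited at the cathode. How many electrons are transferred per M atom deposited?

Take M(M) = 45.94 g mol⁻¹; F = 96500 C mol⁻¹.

Q = I·t = 0.6110 A × 19440 s = 11880 C, so n(e⁻) = 11880/96500 = 0.1231 mol.
n(M) deposited = 1.88 / 45.94 = 0.04092 mol.
Electrons per atom = n(e⁻)/n(M) = 0.1231 / 0.04092 = 3.01 ≈ 3, so the ion is M³⁺.

3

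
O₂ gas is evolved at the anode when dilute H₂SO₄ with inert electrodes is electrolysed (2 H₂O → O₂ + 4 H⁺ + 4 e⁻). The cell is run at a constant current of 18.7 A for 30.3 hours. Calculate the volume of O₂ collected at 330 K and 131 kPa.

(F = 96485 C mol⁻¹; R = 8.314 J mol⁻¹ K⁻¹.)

111 L

Q = I·t = 18.70 A × 109080 s = 2040000 C.
n(e⁻) = Q/F = 2040000 / 96485 = 21.14 mol.
4 electrons are transferred per O₂ molecule, so n(O₂) = 21.14 / 4 = 5.285 mol.
V = nRT/P = (5.285 × 8.314 × 330) / (131 × 10³ Pa) = 0.111 m³ = 111 L.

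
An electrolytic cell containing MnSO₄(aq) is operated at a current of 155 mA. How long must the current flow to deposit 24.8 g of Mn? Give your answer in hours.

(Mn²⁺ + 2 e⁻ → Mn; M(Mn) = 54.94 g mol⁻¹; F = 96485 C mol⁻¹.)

n(Mn) = m/M = 24.8 / 54.94 = 0.4514 mol.
Each Mn atom requires 2 electrons, so n(e⁻) = 2 × 0.4514 = 0.9028 mol.
Q = n(e⁻)·F = 0.9028 × 96485 = 87110 C.
t = Q/I = 87110 / 0.1550 A = 562000 s = 156 h.

156 h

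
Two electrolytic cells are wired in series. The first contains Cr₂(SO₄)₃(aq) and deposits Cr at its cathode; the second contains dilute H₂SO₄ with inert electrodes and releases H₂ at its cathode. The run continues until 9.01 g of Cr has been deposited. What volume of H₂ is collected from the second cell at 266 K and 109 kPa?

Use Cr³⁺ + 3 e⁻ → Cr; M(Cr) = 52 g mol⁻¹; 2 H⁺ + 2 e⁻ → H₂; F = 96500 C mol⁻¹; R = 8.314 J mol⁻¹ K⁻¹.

5.27 L

n(Cr) = 9.01 / 52 = 0.1733 mol, so n(e⁻) = 3 × 0.1733 = 0.5198 mol.
The cells are in series, so the same 0.5198 mol of electrons passes through the second cell.
2 H⁺ + 2 e⁻ → H₂ — 2 mol e⁻ per mol H₂, so n(H₂) = 0.5198/2 = 0.2599 mol.
V = nRT/P = (0.2599 × 8.314 × 266) / (109 × 10³) = 0.00527 m³ = 5.27 L.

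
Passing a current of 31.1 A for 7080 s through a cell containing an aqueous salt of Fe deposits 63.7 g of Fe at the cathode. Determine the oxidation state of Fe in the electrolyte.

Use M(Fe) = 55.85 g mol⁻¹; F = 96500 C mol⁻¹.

Q = I·t = 31.10 A × 7080.0 s = 220200 C, so n(e⁻) = 220200/96500 = 2.282 mol.
n(Fe) deposited = 63.7 / 55.85 = 1.141 mol.
Electrons per atom = n(e⁻)/n(Fe) = 2.282 / 1.141 = 2.00 ≈ 2, so the ion is Fe²⁺.

+2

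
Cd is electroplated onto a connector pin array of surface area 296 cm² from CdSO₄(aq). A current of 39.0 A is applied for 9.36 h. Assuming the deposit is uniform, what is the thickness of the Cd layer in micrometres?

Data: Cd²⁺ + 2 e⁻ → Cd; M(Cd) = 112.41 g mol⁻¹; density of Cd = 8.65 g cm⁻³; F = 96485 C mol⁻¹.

Q = I·t = 39.00 × 33696 = 1314000 C; n(e⁻) = 13.62 mol.
n(Cd) = n(e⁻)/2 = 6.810 mol, so m = 6.810 × 112.41 = 765.5 g.
Volume = m/ρ = 765.5 / 8.65 = 88.50 cm³.
Thickness = V/A = 88.50 / 296 = 0.299 cm = 2990 μm.

2990 μm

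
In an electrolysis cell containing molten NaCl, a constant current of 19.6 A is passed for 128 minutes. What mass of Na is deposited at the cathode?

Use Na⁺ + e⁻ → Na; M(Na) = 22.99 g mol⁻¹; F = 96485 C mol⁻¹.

35.9 g

Q = I·t = 19.60 A × 7680.0 s = 150500 C.
n(e⁻) = Q/F = 150500 / 96485 = 1.560 mol.
Na⁺ + e⁻ → Na, so n(Na) = n(e⁻)/1 = 1.560 mol.
m = n·M = 1.560 × 22.99 = 35.9 g.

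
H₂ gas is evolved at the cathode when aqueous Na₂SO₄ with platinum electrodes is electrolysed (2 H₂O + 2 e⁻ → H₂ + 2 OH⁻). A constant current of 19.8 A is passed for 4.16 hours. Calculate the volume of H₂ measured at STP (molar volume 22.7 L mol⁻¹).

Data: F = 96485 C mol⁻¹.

Q = I·t = 19.80 A × 14976 s = 296500 C.
n(e⁻) = Q/F = 296500 / 96485 = 3.073 mol.
2 electrons are transferred per H₂ molecule, so n(H₂) = 3.073 / 2 = 1.537 mol.
V = n × V_m = 1.537 × 22.7 = 34.9 L.

34.9 L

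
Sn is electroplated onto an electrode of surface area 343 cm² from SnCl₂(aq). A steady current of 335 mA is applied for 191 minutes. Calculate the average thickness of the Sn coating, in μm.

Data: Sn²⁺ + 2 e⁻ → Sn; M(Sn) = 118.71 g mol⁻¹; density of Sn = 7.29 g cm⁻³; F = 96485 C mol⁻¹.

Q = I·t = 0.3350 × 11460 = 3839 C; n(e⁻) = 0.03979 mol.
n(Sn) = n(e⁻)/2 = 0.01989 mol, so m = 0.01989 × 118.71 = 2.362 g.
Volume = m/ρ = 2.362 / 7.29 = 0.3240 cm³.
Thickness = V/A = 0.3240 / 343 = 9.45 × 10⁻⁴ cm = 9.45 μm.

9.45 μm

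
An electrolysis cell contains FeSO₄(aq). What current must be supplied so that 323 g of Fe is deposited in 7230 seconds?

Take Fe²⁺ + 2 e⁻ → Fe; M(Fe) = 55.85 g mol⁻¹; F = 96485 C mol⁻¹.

154 A

n(Fe) = 323 / 55.85 = 5.783 mol.
n(e⁻) = 2 × 5.783 = 11.57 mol.
Q = n(e⁻)·F = 11.57 × 96485 = 1116000 C.
I = Q/t = 1116000 / 7230.0 s = 154 A.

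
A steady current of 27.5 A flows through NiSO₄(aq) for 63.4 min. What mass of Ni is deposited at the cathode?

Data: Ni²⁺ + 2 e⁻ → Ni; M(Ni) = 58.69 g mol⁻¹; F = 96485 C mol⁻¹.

31.8 g

Q = I·t = 27.50 A × 3804.0 s = 104600 C.
n(e⁻) = Q/F = 104600 / 96485 = 1.084 mol.
Ni²⁺ + 2 e⁻ → Ni, so n(Ni) = n(e⁻)/2 = 0.5421 mol.
m = n·M = 0.5421 × 58.69 = 31.8 g.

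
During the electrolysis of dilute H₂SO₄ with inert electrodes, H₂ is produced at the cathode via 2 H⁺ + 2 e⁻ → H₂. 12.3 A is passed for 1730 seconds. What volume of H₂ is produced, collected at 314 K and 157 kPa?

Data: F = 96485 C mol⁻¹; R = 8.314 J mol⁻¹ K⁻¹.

Q = I·t = 12.30 A × 1730.0 s = 21280 C.
n(e⁻) = Q/F = 21280 / 96485 = 0.2205 mol.
2 electrons are transferred per H₂ molecule, so n(H₂) = 0.2205 / 2 = 0.1103 mol.
V = nRT/P = (0.1103 × 8.314 × 314) / (157 × 10³ Pa) = 0.00183 m³ = 1.83 L.

1.83 L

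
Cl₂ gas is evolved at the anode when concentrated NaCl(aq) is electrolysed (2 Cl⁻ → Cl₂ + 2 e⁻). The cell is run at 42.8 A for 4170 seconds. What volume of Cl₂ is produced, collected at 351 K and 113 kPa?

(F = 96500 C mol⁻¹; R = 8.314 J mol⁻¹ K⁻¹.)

Q = I·t = 42.80 A × 4170.0 s = 178500 C.
n(e⁻) = Q/F = 178500 / 96500 = 1.849 mol.
2 electrons are transferred per Cl₂ molecule, so n(Cl₂) = 1.849 / 2 = 0.9247 mol.
V = nRT/P = (0.9247 × 8.314 × 351) / (113 × 10³ Pa) = 0.0239 m³ = 23.9 L.

23.9 L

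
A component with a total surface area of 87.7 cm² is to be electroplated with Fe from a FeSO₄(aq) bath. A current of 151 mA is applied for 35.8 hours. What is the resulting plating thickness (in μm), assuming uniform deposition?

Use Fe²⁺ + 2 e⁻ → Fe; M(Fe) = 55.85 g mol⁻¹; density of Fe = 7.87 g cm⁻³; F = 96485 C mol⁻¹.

81.6 μm

Q = I·t = 0.1510 × 128880 = 19460 C; n(e⁻) = 0.2017 mol.
n(Fe) = n(e⁻)/2 = 0.1008 mol, so m = 0.1008 × 55.85 = 5.632 g.
Volume = m/ρ = 5.632 / 7.87 = 0.7157 cm³.
Thickness = V/A = 0.7157 / 87.7 = 0.00816 cm = 81.6 μm.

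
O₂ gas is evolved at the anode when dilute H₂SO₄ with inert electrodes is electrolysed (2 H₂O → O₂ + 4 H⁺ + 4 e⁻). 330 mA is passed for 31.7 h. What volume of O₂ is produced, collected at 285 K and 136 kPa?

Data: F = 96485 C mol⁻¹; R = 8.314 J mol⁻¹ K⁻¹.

Q = I·t = 0.3300 A × 114120 s = 37660 C.
n(e⁻) = Q/F = 37660 / 96485 = 0.3903 mol.
4 electrons are transferred per O₂ molecule, so n(O₂) = 0.3903 / 4 = 0.09758 mol.
V = nRT/P = (0.09758 × 8.314 × 285) / (136 × 10³ Pa) = 0.00170 m³ = 1.70 L.

1.70 L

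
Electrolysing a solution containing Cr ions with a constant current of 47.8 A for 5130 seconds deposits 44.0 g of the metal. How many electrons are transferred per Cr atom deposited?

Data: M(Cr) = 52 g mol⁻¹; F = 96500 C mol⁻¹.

3

Q = I·t = 47.80 A × 5130.0 s = 245200 C, so n(e⁻) = 245200/96500 = 2.541 mol.
n(Cr) deposited = 44.0 / 52 = 0.8462 mol.
Electrons per atom = n(e⁻)/n(Cr) = 2.541 / 0.8462 = 3.00 ≈ 3, so the ion is Cr³⁺.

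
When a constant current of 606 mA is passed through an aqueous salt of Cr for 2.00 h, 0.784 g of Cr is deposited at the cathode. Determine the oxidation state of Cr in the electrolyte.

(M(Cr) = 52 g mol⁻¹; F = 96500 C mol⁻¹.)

+3

Q = I·t = 0.6060 A × 7200.0 s = 4363 C, so n(e⁻) = 4363/96500 = 0.04521 mol.
n(Cr) deposited = 0.784 / 52 = 0.01508 mol.
Electrons per atom = n(e⁻)/n(Cr) = 0.04521 / 0.01508 = 3.00 ≈ 3, so the ion is Cr³⁺.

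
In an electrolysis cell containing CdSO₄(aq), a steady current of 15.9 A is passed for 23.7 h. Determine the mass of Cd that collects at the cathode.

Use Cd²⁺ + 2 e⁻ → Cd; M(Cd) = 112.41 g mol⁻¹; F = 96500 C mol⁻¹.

790 g

Q = I·t = 15.90 A × 85320 s = 1357000 C.
n(e⁻) = Q/F = 1357000 / 96500 = 14.06 mol.
Cd²⁺ + 2 e⁻ → Cd, so n(Cd) = n(e⁻)/2 = 7.029 mol.
m = n·M = 7.029 × 112.41 = 790 g.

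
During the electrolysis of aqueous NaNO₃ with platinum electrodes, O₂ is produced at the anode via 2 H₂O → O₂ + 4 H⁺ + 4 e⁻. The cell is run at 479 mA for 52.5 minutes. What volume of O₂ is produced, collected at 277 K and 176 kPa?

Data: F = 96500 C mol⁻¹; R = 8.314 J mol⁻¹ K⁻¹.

0.0511 L

Q = I·t = 0.4790 A × 3150.0 s = 1509 C.
n(e⁻) = Q/F = 1509 / 96500 = 0.01564 mol.
4 electrons are transferred per O₂ molecule, so n(O₂) = 0.01564 / 4 = 0.003909 mol.
V = nRT/P = (0.003909 × 8.314 × 277) / (176 × 10³ Pa) = 5.11 × 10⁻⁵ m³ = 0.0511 L.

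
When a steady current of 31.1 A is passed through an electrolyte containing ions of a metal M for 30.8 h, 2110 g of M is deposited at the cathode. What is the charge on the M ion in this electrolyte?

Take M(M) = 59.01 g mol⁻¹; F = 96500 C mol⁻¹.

Q = I·t = 31.10 A × 110880 s = 3448000 C, so n(e⁻) = 3448000/96500 = 35.73 mol.
n(M) deposited = 2110 / 59.01 = 35.76 mol.
Electrons per atom = n(e⁻)/n(M) = 35.73 / 35.76 = 0.999 ≈ 1, so the ion is M⁺.

+1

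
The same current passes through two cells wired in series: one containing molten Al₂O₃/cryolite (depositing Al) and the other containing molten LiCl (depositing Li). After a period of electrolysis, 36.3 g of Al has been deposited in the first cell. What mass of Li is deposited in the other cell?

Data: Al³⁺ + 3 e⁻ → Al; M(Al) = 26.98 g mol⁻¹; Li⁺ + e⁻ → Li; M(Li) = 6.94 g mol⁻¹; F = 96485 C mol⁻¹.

28.0 g

n(Al) = 36.3 / 26.98 = 1.345 mol.
Since Al³⁺ + 3 e⁻ → Al, n(e⁻) passed = 3 × 1.345 = 4.036 mol.
Cells in series carry the same charge, so the same 4.036 mol of electrons passes through cell 2.
Li⁺ + e⁻ → Li, so n(Li) = 4.036 / 1 = 4.036 mol.
m(Li) = 4.036 × 6.94 = 28.0 g.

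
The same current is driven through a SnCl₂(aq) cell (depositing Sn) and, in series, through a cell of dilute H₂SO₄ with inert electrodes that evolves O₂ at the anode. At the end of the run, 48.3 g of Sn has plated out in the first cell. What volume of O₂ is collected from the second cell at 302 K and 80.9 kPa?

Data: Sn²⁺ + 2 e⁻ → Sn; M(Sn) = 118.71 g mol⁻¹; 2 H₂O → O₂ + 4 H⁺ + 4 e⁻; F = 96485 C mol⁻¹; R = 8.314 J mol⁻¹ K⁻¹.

6.31 L

n(Sn) = 48.3 / 118.71 = 0.4069 mol, so n(e⁻) = 2 × 0.4069 = 0.8137 mol.
The cells are in series, so the same 0.8137 mol of electrons passes through the second cell.
2 H₂O → O₂ + 4 H⁺ + 4 e⁻ — 4 mol e⁻ per mol O₂, so n(O₂) = 0.8137/4 = 0.2034 mol.
V = nRT/P = (0.2034 × 8.314 × 302) / (80.9 × 10³) = 0.00631 m³ = 6.31 L.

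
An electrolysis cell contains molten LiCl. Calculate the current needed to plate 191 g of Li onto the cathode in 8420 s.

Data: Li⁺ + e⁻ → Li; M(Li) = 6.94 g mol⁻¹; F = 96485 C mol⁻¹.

n(Li) = 191 / 6.94 = 27.52 mol.
n(e⁻) = 1 × 27.52 = 27.52 mol.
Q = n(e⁻)·F = 27.52 × 96485 = 2655000 C.
I = Q/t = 2655000 / 8420.0 s = 315 A.

315 A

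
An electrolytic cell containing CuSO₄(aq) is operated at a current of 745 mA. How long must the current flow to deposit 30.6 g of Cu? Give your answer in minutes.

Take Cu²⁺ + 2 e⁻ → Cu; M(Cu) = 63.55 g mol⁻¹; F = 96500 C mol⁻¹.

2080 min

n(Cu) = m/M = 30.6 / 63.55 = 0.4815 mol.
Each Cu atom requires 2 electrons, so n(e⁻) = 2 × 0.4815 = 0.9630 mol.
Q = n(e⁻)·F = 0.9630 × 96500 = 92930 C.
t = Q/I = 92930 / 0.7450 A = 124700 s = 2080 min.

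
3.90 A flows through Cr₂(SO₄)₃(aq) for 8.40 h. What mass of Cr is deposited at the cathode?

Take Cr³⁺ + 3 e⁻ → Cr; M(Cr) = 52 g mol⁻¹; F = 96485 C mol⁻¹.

21.2 g

Q = I·t = 3.900 A × 30240 s = 117900 C.
n(e⁻) = Q/F = 117900 / 96485 = 1.222 mol.
Cr³⁺ + 3 e⁻ → Cr, so n(Cr) = n(e⁻)/3 = 0.4074 mol.
m = n·M = 0.4074 × 52 = 21.2 g.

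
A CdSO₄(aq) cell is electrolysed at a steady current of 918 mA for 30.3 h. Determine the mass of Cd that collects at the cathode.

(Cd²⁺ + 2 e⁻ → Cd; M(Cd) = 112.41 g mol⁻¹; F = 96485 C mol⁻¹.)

58.3 g

Q = I·t = 0.9180 A × 109080 s = 100100 C.
n(e⁻) = Q/F = 100100 / 96485 = 1.038 mol.
Cd²⁺ + 2 e⁻ → Cd, so n(Cd) = n(e⁻)/2 = 0.5189 mol.
m = n·M = 0.5189 × 112.41 = 58.3 g.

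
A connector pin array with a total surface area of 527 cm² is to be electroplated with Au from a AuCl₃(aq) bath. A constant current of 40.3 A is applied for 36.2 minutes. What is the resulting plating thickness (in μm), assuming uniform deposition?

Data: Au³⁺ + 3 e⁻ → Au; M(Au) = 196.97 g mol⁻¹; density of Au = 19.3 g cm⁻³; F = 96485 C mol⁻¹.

Q = I·t = 40.30 × 2172.0 = 87530 C; n(e⁻) = 0.9072 mol.
n(Au) = n(e⁻)/3 = 0.3024 mol, so m = 0.3024 × 196.97 = 59.56 g.
Volume = m/ρ = 59.56 / 19.3 = 3.086 cm³.
Thickness = V/A = 3.086 / 527 = 0.00586 cm = 58.6 μm.

58.6 μm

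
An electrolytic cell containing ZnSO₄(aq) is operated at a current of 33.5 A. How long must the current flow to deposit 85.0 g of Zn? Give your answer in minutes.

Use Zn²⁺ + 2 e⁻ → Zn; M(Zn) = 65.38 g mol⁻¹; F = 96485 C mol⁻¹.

125 min

n(Zn) = m/M = 85.0 / 65.38 = 1.300 mol.
Each Zn atom requires 2 electrons, so n(e⁻) = 2 × 1.300 = 2.600 mol.
Q = n(e⁻)·F = 2.600 × 96485 = 250900 C.
t = Q/I = 250900 / 33.50 A = 7489 s = 125 min.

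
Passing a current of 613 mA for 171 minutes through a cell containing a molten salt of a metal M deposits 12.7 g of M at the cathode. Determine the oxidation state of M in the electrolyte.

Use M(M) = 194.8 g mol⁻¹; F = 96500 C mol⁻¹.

Q = I·t = 0.6130 A × 10260 s = 6289 C, so n(e⁻) = 6289/96500 = 0.06517 mol.
n(M) deposited = 12.7 / 194.8 = 0.06520 mol.
Electrons per atom = n(e⁻)/n(M) = 0.06517 / 0.06520 = 1.00 ≈ 1, so the ion is M⁺.

+1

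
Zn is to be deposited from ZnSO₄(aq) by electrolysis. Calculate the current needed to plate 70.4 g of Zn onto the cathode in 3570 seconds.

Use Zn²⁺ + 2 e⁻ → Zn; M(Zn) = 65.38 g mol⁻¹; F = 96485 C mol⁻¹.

58.2 A

n(Zn) = 70.4 / 65.38 = 1.077 mol.
n(e⁻) = 2 × 1.077 = 2.154 mol.
Q = n(e⁻)·F = 2.154 × 96485 = 207800 C.
I = Q/t = 207800 / 3570.0 s = 58.2 A.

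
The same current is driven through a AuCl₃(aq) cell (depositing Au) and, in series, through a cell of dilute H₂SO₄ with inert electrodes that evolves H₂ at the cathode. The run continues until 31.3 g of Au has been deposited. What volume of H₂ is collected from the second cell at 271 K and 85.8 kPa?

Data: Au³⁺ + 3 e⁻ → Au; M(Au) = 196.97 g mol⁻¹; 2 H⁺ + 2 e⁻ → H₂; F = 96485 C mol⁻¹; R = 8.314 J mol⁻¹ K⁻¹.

n(Au) = 31.3 / 196.97 = 0.1589 mol, so n(e⁻) = 3 × 0.1589 = 0.4767 mol.
The cells are in series, so the same 0.4767 mol of electrons passes through the second cell.
2 H⁺ + 2 e⁻ → H₂ — 2 mol e⁻ per mol H₂, so n(H₂) = 0.4767/2 = 0.2384 mol.
V = nRT/P = (0.2384 × 8.314 × 271) / (85.8 × 10³) = 0.00626 m³ = 6.26 L.

6.26 L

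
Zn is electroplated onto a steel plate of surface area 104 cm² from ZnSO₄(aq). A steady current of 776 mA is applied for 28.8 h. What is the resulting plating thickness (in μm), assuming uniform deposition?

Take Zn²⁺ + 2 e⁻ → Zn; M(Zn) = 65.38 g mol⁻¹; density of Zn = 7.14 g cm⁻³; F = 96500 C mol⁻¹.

Q = I·t = 0.7760 × 103680 = 80460 C; n(e⁻) = 0.8337 mol.
n(Zn) = n(e⁻)/2 = 0.4169 mol, so m = 0.4169 × 65.38 = 27.25 g.
Volume = m/ρ = 27.25 / 7.14 = 3.817 cm³.
Thickness = V/A = 3.817 / 104 = 0.0367 cm = 367 μm.

367 μm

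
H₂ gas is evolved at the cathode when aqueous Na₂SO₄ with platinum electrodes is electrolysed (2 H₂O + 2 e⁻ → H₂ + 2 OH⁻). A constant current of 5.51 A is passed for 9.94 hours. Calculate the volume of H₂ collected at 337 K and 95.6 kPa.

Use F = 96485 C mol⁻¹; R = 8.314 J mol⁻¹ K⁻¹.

29.9 L

Q = I·t = 5.510 A × 35784 s = 197200 C.
n(e⁻) = Q/F = 197200 / 96485 = 2.044 mol.
2 electrons are transferred per H₂ molecule, so n(H₂) = 2.044 / 2 = 1.022 mol.
V = nRT/P = (1.022 × 8.314 × 337) / (95.6 × 10³ Pa) = 0.0299 m³ = 29.9 L.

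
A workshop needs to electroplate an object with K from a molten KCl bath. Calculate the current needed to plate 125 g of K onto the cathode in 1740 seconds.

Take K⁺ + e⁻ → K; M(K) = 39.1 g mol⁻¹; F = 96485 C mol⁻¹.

177 A

n(K) = 125 / 39.1 = 3.197 mol.
n(e⁻) = 1 × 3.197 = 3.197 mol.
Q = n(e⁻)·F = 3.197 × 96485 = 308500 C.
I = Q/t = 308500 / 1740.0 s = 177 A.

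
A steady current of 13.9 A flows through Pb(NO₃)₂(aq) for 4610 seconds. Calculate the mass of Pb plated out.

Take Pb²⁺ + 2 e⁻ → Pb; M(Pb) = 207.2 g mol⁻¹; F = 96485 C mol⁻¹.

68.8 g

Q = I·t = 13.90 A × 4610.0 s = 64080 C.
n(e⁻) = Q/F = 64080 / 96485 = 0.6641 mol.
Pb²⁺ + 2 e⁻ → Pb, so n(Pb) = n(e⁻)/2 = 0.3321 mol.
m = n·M = 0.3321 × 207.2 = 68.8 g.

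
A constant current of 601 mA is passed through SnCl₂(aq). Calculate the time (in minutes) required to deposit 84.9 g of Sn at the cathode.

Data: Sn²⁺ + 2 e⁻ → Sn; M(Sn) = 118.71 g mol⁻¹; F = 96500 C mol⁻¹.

n(Sn) = m/M = 84.9 / 118.71 = 0.7152 mol.
Each Sn atom requires 2 electrons, so n(e⁻) = 2 × 0.7152 = 1.430 mol.
Q = n(e⁻)·F = 1.430 × 96500 = 138000 C.
t = Q/I = 138000 / 0.6010 A = 229700 s = 3830 min.

3830 min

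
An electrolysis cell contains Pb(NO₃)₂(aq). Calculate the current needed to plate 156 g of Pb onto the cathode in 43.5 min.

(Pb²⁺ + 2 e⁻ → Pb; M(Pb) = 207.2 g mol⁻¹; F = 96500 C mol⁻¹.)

n(Pb) = 156 / 207.2 = 0.7529 mol.
n(e⁻) = 2 × 0.7529 = 1.506 mol.
Q = n(e⁻)·F = 1.506 × 96500 = 145300 C.
I = Q/t = 145300 / 2610.0 s = 55.7 A.

55.7 A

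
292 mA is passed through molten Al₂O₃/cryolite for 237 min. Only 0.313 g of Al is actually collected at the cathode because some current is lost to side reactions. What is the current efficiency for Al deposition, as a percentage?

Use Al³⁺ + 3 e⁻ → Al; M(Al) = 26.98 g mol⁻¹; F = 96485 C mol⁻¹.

Q = I·t = 0.2920 × 14220 = 4152 C; n(e⁻) = 4152/96485 = 0.04304 mol.
Theoretical n(Al) = n(e⁻)/3 = 0.01435 mol, i.e. m_theo = 0.01435 × 26.98 = 0.3870 g.
Efficiency = m_actual / m_theo = 0.313 / 0.3870 = 80.9 %.

80.9 %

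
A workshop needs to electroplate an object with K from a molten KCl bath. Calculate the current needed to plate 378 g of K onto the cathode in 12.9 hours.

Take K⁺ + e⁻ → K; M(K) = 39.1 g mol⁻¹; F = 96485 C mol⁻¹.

n(K) = 378 / 39.1 = 9.668 mol.
n(e⁻) = 1 × 9.668 = 9.668 mol.
Q = n(e⁻)·F = 9.668 × 96485 = 932800 C.
I = Q/t = 932800 / 46440 s = 20.1 A.

20.1 A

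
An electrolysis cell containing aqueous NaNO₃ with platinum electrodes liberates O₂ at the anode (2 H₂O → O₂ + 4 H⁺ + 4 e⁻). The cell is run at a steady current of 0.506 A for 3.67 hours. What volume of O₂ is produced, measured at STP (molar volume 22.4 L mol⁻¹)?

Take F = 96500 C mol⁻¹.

Q = I·t = 0.5060 A × 13212 s = 6685 C.
n(e⁻) = Q/F = 6685 / 96500 = 0.06928 mol.
4 electrons are transferred per O₂ molecule, so n(O₂) = 0.06928 / 4 = 0.01732 mol.
V = n × V_m = 0.01732 × 22.4 = 0.388 L.

0.388 L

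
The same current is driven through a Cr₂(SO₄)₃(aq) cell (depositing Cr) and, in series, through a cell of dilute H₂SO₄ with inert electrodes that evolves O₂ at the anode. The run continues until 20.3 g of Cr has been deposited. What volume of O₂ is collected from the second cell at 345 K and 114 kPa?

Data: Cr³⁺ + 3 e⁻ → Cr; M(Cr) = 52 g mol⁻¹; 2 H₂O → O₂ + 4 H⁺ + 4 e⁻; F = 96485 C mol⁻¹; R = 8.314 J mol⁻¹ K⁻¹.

n(Cr) = 20.3 / 52 = 0.3904 mol, so n(e⁻) = 3 × 0.3904 = 1.171 mol.
The cells are in series, so the same 1.171 mol of electrons passes through the second cell.
2 H₂O → O₂ + 4 H⁺ + 4 e⁻ — 4 mol e⁻ per mol O₂, so n(O₂) = 1.171/4 = 0.2928 mol.
V = nRT/P = (0.2928 × 8.314 × 345) / (114 × 10³) = 0.00737 m³ = 7.37 L.

7.37 L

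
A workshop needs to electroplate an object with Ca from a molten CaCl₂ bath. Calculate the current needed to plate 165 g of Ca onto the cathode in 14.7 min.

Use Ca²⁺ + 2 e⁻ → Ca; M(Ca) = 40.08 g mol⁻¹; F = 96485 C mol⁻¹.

n(Ca) = 165 / 40.08 = 4.117 mol.
n(e⁻) = 2 × 4.117 = 8.234 mol.
Q = n(e⁻)·F = 8.234 × 96485 = 794400 C.
I = Q/t = 794400 / 882.00 s = 901 A.

901 A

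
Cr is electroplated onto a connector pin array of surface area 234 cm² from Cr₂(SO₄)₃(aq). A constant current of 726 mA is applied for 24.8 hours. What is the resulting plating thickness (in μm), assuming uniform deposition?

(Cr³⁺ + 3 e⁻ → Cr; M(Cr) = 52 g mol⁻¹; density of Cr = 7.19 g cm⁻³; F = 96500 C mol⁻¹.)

Q = I·t = 0.7260 × 89280 = 64820 C; n(e⁻) = 0.6717 mol.
n(Cr) = n(e⁻)/3 = 0.2239 mol, so m = 0.2239 × 52 = 11.64 g.
Volume = m/ρ = 11.64 / 7.19 = 1.619 cm³.
Thickness = V/A = 1.619 / 234 = 0.00692 cm = 69.2 μm.

69.2 μm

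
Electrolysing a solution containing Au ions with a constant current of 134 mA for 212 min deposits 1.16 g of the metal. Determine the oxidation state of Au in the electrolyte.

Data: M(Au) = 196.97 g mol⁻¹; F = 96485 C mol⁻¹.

Q = I·t = 0.1340 A × 12720 s = 1704 C, so n(e⁻) = 1704/96485 = 0.01767 mol.
n(Au) deposited = 1.16 / 196.97 = 0.005889 mol.
Electrons per atom = n(e⁻)/n(Au) = 0.01767 / 0.005889 = 3.00 ≈ 3, so the ion is Au³⁺.

+3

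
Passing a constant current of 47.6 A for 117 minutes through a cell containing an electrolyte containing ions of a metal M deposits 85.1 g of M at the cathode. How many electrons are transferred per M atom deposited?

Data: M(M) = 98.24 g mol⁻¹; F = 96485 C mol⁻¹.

4

Q = I·t = 47.60 A × 7020.0 s = 334200 C, so n(e⁻) = 334200/96485 = 3.463 mol.
n(M) deposited = 85.1 / 98.24 = 0.8662 mol.
Electrons per atom = n(e⁻)/n(M) = 3.463 / 0.8662 = 4.00 ≈ 4, so the ion is M⁴⁺.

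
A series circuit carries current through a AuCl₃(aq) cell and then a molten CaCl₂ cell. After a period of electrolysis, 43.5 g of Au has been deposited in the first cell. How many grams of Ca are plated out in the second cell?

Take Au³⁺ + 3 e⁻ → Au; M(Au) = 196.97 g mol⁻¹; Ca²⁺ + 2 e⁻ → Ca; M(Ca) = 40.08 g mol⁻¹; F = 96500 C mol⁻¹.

n(Au) = 43.5 / 196.97 = 0.2208 mol.
Since Au³⁺ + 3 e⁻ → Au, n(e⁻) passed = 3 × 0.2208 = 0.6625 mol.
Cells in series carry the same charge, so the same 0.6625 mol of electrons passes through cell 2.
Ca²⁺ + 2 e⁻ → Ca, so n(Ca) = 0.6625 / 2 = 0.3313 mol.
m(Ca) = 0.3313 × 40.08 = 13.3 g.

13.3 g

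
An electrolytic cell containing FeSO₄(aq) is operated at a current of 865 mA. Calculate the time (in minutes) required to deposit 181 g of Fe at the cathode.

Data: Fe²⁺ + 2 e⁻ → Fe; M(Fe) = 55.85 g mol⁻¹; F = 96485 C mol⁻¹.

12000 min

n(Fe) = m/M = 181 / 55.85 = 3.241 mol.
Each Fe atom requires 2 electrons, so n(e⁻) = 2 × 3.241 = 6.482 mol.
Q = n(e⁻)·F = 6.482 × 96485 = 625400 C.
t = Q/I = 625400 / 0.8650 A = 723000 s = 12000 min.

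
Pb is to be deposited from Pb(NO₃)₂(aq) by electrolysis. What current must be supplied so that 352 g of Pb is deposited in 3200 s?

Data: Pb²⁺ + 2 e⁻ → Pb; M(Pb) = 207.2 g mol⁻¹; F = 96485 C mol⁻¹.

n(Pb) = 352 / 207.2 = 1.699 mol.
n(e⁻) = 2 × 1.699 = 3.398 mol.
Q = n(e⁻)·F = 3.398 × 96485 = 327800 C.
I = Q/t = 327800 / 3200.0 s = 102 A.

102 A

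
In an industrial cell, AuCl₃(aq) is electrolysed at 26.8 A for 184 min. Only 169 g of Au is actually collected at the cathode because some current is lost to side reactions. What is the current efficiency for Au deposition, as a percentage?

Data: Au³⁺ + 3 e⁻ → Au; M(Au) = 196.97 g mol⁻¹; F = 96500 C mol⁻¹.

84.0 %

Q = I·t = 26.80 × 11040 = 295900 C; n(e⁻) = 295900/96500 = 3.066 mol.
Theoretical n(Au) = n(e⁻)/3 = 1.022 mol, i.e. m_theo = 1.022 × 196.97 = 201.3 g.
Efficiency = m_actual / m_theo = 169 / 201.3 = 84.0 %.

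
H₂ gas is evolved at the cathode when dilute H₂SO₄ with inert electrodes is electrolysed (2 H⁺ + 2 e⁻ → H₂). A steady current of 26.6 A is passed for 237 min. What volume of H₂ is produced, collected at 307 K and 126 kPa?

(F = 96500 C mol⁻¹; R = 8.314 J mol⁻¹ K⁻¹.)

39.7 L

Q = I·t = 26.60 A × 14220 s = 378300 C.
n(e⁻) = Q/F = 378300 / 96500 = 3.920 mol.
2 electrons are transferred per H₂ molecule, so n(H₂) = 3.920 / 2 = 1.960 mol.
V = nRT/P = (1.960 × 8.314 × 307) / (126 × 10³ Pa) = 0.0397 m³ = 39.7 L.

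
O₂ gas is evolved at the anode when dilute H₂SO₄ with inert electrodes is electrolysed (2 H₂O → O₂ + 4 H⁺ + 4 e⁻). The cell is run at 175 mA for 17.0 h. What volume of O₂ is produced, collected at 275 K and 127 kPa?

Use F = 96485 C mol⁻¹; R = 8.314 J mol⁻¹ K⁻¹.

0.500 L

Q = I·t = 0.1750 A × 61200 s = 10710 C.
n(e⁻) = Q/F = 10710 / 96485 = 0.1110 mol.
4 electrons are transferred per O₂ molecule, so n(O₂) = 0.1110 / 4 = 0.02775 mol.
V = nRT/P = (0.02775 × 8.314 × 275) / (127 × 10³ Pa) = 5.00 × 10⁻⁴ m³ = 0.500 L.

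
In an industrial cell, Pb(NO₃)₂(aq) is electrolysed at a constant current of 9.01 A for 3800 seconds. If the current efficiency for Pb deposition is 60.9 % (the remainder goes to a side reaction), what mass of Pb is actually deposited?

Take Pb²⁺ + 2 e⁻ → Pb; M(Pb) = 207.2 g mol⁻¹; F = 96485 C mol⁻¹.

Q = I·t = 9.010 × 3800.0 = 34240 C.
n(e⁻) = 34240/96485 = 0.3549 mol; theoretically n(Pb) = 0.3549/2 = 0.1774 mol, m_theo = 36.76 g.
At 60.9 % efficiency, m_actual = 0.609 × 36.76 = 22.4 g.

22.4 g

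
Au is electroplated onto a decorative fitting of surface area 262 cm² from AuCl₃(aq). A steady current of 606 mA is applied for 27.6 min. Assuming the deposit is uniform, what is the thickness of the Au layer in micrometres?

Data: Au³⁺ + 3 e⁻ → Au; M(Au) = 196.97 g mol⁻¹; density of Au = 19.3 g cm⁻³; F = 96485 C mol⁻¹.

Q = I·t = 0.6060 × 1656.0 = 1004 C; n(e⁻) = 0.01040 mol.
n(Au) = n(e⁻)/3 = 0.003467 mol, so m = 0.003467 × 196.97 = 0.6829 g.
Volume = m/ρ = 0.6829 / 19.3 = 0.03538 cm³.
Thickness = V/A = 0.03538 / 262 = 1.35 × 10⁻⁴ cm = 1.35 μm.

1.35 μm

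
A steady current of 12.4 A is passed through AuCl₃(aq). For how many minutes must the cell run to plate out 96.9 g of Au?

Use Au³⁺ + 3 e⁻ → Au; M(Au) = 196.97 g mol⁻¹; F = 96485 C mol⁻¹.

191 min

n(Au) = m/M = 96.9 / 196.97 = 0.4920 mol.
Each Au atom requires 3 electrons, so n(e⁻) = 3 × 0.4920 = 1.476 mol.
Q = n(e⁻)·F = 1.476 × 96485 = 142400 C.
t = Q/I = 142400 / 12.40 A = 11480 s = 191 min.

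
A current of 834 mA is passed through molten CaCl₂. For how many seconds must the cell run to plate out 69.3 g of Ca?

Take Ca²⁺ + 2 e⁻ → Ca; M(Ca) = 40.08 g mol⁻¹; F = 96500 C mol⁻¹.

n(Ca) = m/M = 69.3 / 40.08 = 1.729 mol.
Each Ca atom requires 2 electrons, so n(e⁻) = 2 × 1.729 = 3.458 mol.
Q = n(e⁻)·F = 3.458 × 96500 = 333700 C.
t = Q/I = 333700 / 0.8340 A = 400100 s.

4.00 × 10⁵ s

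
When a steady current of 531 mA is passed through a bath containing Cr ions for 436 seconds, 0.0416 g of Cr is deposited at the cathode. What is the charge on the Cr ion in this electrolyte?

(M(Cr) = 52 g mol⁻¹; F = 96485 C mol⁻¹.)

+3

Q = I·t = 0.5310 A × 436.00 s = 231.5 C, so n(e⁻) = 231.5/96485 = 0.002400 mol.
n(Cr) deposited = 0.0416 / 52 = 0.0008000 mol.
Electrons per atom = n(e⁻)/n(Cr) = 0.002400 / 0.0008000 = 3.00 ≈ 3, so the ion is Cr³⁺.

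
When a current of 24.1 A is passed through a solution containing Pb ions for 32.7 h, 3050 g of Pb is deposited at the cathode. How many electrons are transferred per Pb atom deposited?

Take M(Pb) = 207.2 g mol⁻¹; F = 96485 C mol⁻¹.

Q = I·t = 24.10 A × 117720 s = 2837000 C, so n(e⁻) = 2837000/96485 = 29.40 mol.
n(Pb) deposited = 3050 / 207.2 = 14.72 mol.
Electrons per atom = n(e⁻)/n(Pb) = 29.40 / 14.72 = 2.00 ≈ 2, so the ion is Pb²⁺.

2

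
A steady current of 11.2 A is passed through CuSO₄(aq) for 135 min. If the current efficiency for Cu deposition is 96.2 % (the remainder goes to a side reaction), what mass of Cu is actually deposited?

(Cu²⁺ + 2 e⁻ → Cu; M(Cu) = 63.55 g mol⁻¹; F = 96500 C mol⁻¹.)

Q = I·t = 11.20 × 8100.0 = 90720 C.
n(e⁻) = 90720/96500 = 0.9401 mol; theoretically n(Cu) = 0.9401/2 = 0.4701 mol, m_theo = 29.87 g.
At 96.2 % efficiency, m_actual = 0.962 × 29.87 = 28.7 g.

28.7 g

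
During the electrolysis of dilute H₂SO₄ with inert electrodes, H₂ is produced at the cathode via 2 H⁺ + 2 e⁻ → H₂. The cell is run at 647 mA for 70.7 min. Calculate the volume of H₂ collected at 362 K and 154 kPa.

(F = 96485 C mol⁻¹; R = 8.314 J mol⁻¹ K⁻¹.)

0.278 L

Q = I·t = 0.6470 A × 4242.0 s = 2745 C.
n(e⁻) = Q/F = 2745 / 96485 = 0.02845 mol.
2 electrons are transferred per H₂ molecule, so n(H₂) = 0.02845 / 2 = 0.01422 mol.
V = nRT/P = (0.01422 × 8.314 × 362) / (154 × 10³ Pa) = 2.78 × 10⁻⁴ m³ = 0.278 L.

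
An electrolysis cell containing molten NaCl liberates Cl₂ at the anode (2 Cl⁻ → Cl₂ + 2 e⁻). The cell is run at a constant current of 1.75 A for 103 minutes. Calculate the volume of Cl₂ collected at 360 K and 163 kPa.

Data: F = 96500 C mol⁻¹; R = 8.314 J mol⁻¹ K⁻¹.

Q = I·t = 1.750 A × 6180.0 s = 10820 C.
n(e⁻) = Q/F = 10820 / 96500 = 0.1121 mol.
2 electrons are transferred per Cl₂ molecule, so n(Cl₂) = 0.1121 / 2 = 0.05604 mol.
V = nRT/P = (0.05604 × 8.314 × 360) / (163 × 10³ Pa) = 0.00103 m³ = 1.03 L.

1.03 L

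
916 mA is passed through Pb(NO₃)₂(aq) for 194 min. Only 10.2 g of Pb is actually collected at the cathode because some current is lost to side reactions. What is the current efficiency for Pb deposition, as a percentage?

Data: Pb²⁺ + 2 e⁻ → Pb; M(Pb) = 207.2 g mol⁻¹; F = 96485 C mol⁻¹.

Q = I·t = 0.9160 × 11640 = 10660 C; n(e⁻) = 10660/96485 = 0.1105 mol.
Theoretical n(Pb) = n(e⁻)/2 = 0.05525 mol, i.e. m_theo = 0.05525 × 207.2 = 11.45 g.
Efficiency = m_actual / m_theo = 10.2 / 11.45 = 89.1 %.

89.1 %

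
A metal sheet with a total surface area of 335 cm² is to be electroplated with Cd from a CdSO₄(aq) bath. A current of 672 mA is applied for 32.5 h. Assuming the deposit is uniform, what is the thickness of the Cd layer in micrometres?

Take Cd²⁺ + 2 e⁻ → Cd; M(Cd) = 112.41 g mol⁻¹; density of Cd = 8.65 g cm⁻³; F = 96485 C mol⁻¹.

Q = I·t = 0.6720 × 117000 = 78620 C; n(e⁻) = 0.8149 mol.
n(Cd) = n(e⁻)/2 = 0.4074 mol, so m = 0.4074 × 112.41 = 45.80 g.
Volume = m/ρ = 45.80 / 8.65 = 5.295 cm³.
Thickness = V/A = 5.295 / 335 = 0.0158 cm = 158 μm.

158 μm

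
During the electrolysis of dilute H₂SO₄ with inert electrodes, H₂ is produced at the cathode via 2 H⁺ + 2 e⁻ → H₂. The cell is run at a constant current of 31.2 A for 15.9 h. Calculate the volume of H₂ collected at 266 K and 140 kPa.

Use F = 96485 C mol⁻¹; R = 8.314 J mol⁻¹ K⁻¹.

Q = I·t = 31.20 A × 57240 s = 1786000 C.
n(e⁻) = Q/F = 1786000 / 96485 = 18.51 mol.
2 electrons are transferred per H₂ molecule, so n(H₂) = 18.51 / 2 = 9.255 mol.
V = nRT/P = (9.255 × 8.314 × 266) / (140 × 10³ Pa) = 0.146 m³ = 146 L.

146 L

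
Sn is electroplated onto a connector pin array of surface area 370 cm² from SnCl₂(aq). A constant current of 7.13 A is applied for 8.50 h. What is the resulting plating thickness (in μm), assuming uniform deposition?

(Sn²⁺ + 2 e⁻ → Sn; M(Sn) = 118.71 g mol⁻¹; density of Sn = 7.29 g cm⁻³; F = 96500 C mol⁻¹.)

498 μm

Q = I·t = 7.130 × 30600 = 218200 C; n(e⁻) = 2.261 mol.
n(Sn) = n(e⁻)/2 = 1.130 mol, so m = 1.130 × 118.71 = 134.2 g.
Volume = m/ρ = 134.2 / 7.29 = 18.41 cm³.
Thickness = V/A = 18.41 / 370 = 0.0498 cm = 498 μm.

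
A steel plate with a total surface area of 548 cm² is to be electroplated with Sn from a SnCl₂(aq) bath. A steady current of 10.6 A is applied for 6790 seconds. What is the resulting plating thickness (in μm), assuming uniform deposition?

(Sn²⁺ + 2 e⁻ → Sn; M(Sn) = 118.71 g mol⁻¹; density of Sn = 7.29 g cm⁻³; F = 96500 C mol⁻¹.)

Q = I·t = 10.60 × 6790.0 = 71970 C; n(e⁻) = 0.7458 mol.
n(Sn) = n(e⁻)/2 = 0.3729 mol, so m = 0.3729 × 118.71 = 44.27 g.
Volume = m/ρ = 44.27 / 7.29 = 6.073 cm³.
Thickness = V/A = 6.073 / 548 = 0.0111 cm = 111 μm.

111 μm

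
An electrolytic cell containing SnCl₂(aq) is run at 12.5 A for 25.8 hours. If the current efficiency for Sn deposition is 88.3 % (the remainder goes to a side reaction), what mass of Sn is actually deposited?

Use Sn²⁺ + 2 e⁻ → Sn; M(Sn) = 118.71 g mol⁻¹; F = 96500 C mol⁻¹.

Q = I·t = 12.50 × 92880 = 1161000 C.
n(e⁻) = 1161000/96500 = 12.03 mol; theoretically n(Sn) = 12.03/2 = 6.016 mol, m_theo = 714.1 g.
At 88.3 % efficiency, m_actual = 0.883 × 714.1 = 631 g.

631 g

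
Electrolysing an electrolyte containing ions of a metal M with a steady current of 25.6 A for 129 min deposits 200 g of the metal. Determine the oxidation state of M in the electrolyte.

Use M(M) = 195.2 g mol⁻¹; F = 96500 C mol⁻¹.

+2

Q = I·t = 25.60 A × 7740.0 s = 198100 C, so n(e⁻) = 198100/96500 = 2.053 mol.
n(M) deposited = 200 / 195.2 = 1.025 mol.
Electrons per atom = n(e⁻)/n(M) = 2.053 / 1.025 = 2.00 ≈ 2, so the ion is M²⁺.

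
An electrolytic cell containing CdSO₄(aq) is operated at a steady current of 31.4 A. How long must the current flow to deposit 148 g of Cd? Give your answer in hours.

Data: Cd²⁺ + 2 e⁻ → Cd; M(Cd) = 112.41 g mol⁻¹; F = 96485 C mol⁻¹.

n(Cd) = m/M = 148 / 112.41 = 1.317 mol.
Each Cd atom requires 2 electrons, so n(e⁻) = 2 × 1.317 = 2.633 mol.
Q = n(e⁻)·F = 2.633 × 96485 = 254100 C.
t = Q/I = 254100 / 31.40 A = 8091 s = 2.25 h.

2.25 h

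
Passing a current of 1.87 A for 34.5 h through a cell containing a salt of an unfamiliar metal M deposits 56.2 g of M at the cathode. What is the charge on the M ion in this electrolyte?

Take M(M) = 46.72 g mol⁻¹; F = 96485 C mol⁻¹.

Q = I·t = 1.870 A × 124200 s = 232300 C, so n(e⁻) = 232300/96485 = 2.407 mol.
n(M) deposited = 56.2 / 46.72 = 1.203 mol.
Electrons per atom = n(e⁻)/n(M) = 2.407 / 1.203 = 2.00 ≈ 2, so the ion is M²⁺.

+2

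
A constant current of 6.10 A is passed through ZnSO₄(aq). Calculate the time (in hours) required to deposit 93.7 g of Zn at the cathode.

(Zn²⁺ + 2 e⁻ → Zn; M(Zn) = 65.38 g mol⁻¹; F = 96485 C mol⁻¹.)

n(Zn) = m/M = 93.7 / 65.38 = 1.433 mol.
Each Zn atom requires 2 electrons, so n(e⁻) = 2 × 1.433 = 2.866 mol.
Q = n(e⁻)·F = 2.866 × 96485 = 276600 C.
t = Q/I = 276600 / 6.100 A = 45340 s = 12.6 h.

12.6 h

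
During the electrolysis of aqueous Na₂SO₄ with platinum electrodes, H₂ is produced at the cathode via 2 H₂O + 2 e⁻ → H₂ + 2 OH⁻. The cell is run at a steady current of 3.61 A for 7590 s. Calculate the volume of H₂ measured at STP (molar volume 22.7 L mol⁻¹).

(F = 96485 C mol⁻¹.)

Q = I·t = 3.610 A × 7590.0 s = 27400 C.
n(e⁻) = Q/F = 27400 / 96485 = 0.2840 mol.
2 electrons are transferred per H₂ molecule, so n(H₂) = 0.2840 / 2 = 0.1420 mol.
V = n × V_m = 0.1420 × 22.7 = 3.22 L.

3.22 L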